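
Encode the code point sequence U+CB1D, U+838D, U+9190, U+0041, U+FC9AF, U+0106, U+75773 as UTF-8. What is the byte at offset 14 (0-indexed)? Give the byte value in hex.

U+CB1D → 3-byte form EC AC 9D at offsets 0–2.
U+838D → 3-byte form E8 8E 8D at offsets 3–5.
U+9190 → 3-byte form E9 86 90 at offsets 6–8.
U+0041 → 1-byte form 41 at offsets 9–9.
U+FC9AF → 4-byte form F3 BC A6 AF at offsets 10–13.
U+0106 → 2-byte form C4 86 at offsets 14–15.
Offset 14 falls in char 6's range; it's byte 1 of C4 86 = 0xC4.

0xC4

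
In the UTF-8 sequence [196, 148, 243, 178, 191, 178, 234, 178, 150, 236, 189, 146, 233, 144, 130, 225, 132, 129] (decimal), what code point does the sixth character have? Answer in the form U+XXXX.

Offset 0: leading byte 0xC4 = 11000100 → 2-byte char #1 = C4 94.
Offset 2: leading byte 0xF3 = 11110011 → 4-byte char #2 = F3 B2 BF B2.
Offset 6: leading byte 0xEA = 11101010 → 3-byte char #3 = EA B2 96.
Offset 9: leading byte 0xEC = 11101100 → 3-byte char #4 = EC BD 92.
Offset 12: leading byte 0xE9 = 11101001 → 3-byte char #5 = E9 90 82.
Offset 15: leading byte 0xE1 = 11100001 → 3-byte char #6 = E1 84 81.
Leading byte 0xE1 = 11100001 matches 1110xxxx → 3-byte sequence.
Byte 1: 0xE1 = 11100001, payload 0001 (4 bits).
Byte 2: 0x84 = 10000100 (10xxxxxx ✓), payload 000100.
Byte 3: 0x81 = 10000001 (10xxxxxx ✓), payload 000001.
Concatenate: 0001000100000001 = 0x1101 (16 bits → U+1101).

U+1101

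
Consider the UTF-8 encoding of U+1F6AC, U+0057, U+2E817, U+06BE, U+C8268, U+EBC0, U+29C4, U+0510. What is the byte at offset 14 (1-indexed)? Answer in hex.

1-indexed offset 14 is 0-indexed offset 13.
U+1F6AC → 4-byte form F0 9F 9A AC at offsets 0–3.
U+0057 → 1-byte form 57 at offsets 4–4.
U+2E817 → 4-byte form F0 AE A0 97 at offsets 5–8.
U+06BE → 2-byte form DA BE at offsets 9–10.
U+C8268 → 4-byte form F3 88 89 A8 at offsets 11–14.
Offset 13 falls in char 5's range; it's byte 3 of F3 88 89 A8 = 0x89.

0x89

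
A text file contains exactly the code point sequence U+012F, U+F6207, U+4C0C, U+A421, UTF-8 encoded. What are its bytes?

U+012F: 2-byte form → C4 AF.
U+F6207: 4-byte form → F3 B6 88 87.
U+4C0C: 3-byte form → E4 B0 8C.
U+A421: 3-byte form → EA 90 A1.
Concatenated (12 bytes): C4 AF F3 B6 88 87 E4 B0 8C EA 90 A1.

C4 AF F3 B6 88 87 E4 B0 8C EA 90 A1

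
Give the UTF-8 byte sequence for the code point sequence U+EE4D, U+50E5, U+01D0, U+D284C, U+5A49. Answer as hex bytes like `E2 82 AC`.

EE B9 8D E5 83 A5 C7 90 F3 92 A1 8C E5 A9 89

U+EE4D: 3-byte form → EE B9 8D.
U+50E5: 3-byte form → E5 83 A5.
U+01D0: 2-byte form → C7 90.
U+D284C: 4-byte form → F3 92 A1 8C.
U+5A49: 3-byte form → E5 A9 89.
Concatenated (15 bytes): EE B9 8D E5 83 A5 C7 90 F3 92 A1 8C E5 A9 89.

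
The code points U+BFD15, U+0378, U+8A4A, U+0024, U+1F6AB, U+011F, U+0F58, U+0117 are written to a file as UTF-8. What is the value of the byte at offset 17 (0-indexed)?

U+BFD15 → 4-byte form F2 BF B4 95 at offsets 0–3.
U+0378 → 2-byte form CD B8 at offsets 4–5.
U+8A4A → 3-byte form E8 A9 8A at offsets 6–8.
U+0024 → 1-byte form 24 at offsets 9–9.
U+1F6AB → 4-byte form F0 9F 9A AB at offsets 10–13.
U+011F → 2-byte form C4 9F at offsets 14–15.
U+0F58 → 3-byte form E0 BD 98 at offsets 16–18.
Offset 17 falls in char 7's range; it's byte 2 of E0 BD 98 = 0xBD.

0xBD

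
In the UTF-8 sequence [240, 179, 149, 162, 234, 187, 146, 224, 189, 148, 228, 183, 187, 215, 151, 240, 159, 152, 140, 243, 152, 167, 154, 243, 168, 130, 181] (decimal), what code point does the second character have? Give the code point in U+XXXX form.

Offset 0: leading byte 0xF0 = 11110000 → 4-byte char #1 = F0 B3 95 A2.
Offset 4: leading byte 0xEA = 11101010 → 3-byte char #2 = EA BB 92.
Leading byte 0xEA = 11101010 matches 1110xxxx → 3-byte sequence.
Byte 1: 0xEA = 11101010, payload 1010 (4 bits).
Byte 2: 0xBB = 10111011 (10xxxxxx ✓), payload 111011.
Byte 3: 0x92 = 10010010 (10xxxxxx ✓), payload 010010.
Concatenate: 1010111011010010 = 0xAED2 (16 bits → U+AED2).

U+AED2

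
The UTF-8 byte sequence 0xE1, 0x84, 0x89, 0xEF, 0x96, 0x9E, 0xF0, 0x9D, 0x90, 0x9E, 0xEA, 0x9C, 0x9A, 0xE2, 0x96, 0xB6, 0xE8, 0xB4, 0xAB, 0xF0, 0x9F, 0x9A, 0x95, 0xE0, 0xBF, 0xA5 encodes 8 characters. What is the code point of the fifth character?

Offset 0: leading byte 0xE1 = 11100001 → 3-byte char #1 = E1 84 89.
Offset 3: leading byte 0xEF = 11101111 → 3-byte char #2 = EF 96 9E.
Offset 6: leading byte 0xF0 = 11110000 → 4-byte char #3 = F0 9D 90 9E.
Offset 10: leading byte 0xEA = 11101010 → 3-byte char #4 = EA 9C 9A.
Offset 13: leading byte 0xE2 = 11100010 → 3-byte char #5 = E2 96 B6.
Leading byte 0xE2 = 11100010 matches 1110xxxx → 3-byte sequence.
Byte 1: 0xE2 = 11100010, payload 0010 (4 bits).
Byte 2: 0x96 = 10010110 (10xxxxxx ✓), payload 010110.
Byte 3: 0xB6 = 10110110 (10xxxxxx ✓), payload 110110.
Concatenate: 0010010110110110 = 0x25B6 (16 bits → U+25B6).

U+25B6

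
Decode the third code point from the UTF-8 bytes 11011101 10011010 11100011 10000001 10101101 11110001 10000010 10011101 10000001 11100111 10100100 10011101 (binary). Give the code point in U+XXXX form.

Offset 0: leading byte 0xDD = 11011101 → 2-byte char #1 = DD 9A.
Offset 2: leading byte 0xE3 = 11100011 → 3-byte char #2 = E3 81 AD.
Offset 5: leading byte 0xF1 = 11110001 → 4-byte char #3 = F1 82 9D 81.
Leading byte 0xF1 = 11110001 matches 11110xxx → 4-byte sequence.
Byte 1: 0xF1 = 11110001, payload 001 (3 bits).
Byte 2: 0x82 = 10000010 (10xxxxxx ✓), payload 000010.
Byte 3: 0x9D = 10011101 (10xxxxxx ✓), payload 011101.
Byte 4: 0x81 = 10000001 (10xxxxxx ✓), payload 000001.
Concatenate: 001000010011101000001 = 0x42741 (21 bits → U+42741).

U+42741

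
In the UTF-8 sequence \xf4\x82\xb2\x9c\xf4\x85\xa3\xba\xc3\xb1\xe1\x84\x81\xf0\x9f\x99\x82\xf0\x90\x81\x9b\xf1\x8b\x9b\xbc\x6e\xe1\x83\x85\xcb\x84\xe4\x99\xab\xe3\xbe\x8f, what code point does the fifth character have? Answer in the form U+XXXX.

Offset 0: leading byte 0xF4 = 11110100 → 4-byte char #1 = F4 82 B2 9C.
Offset 4: leading byte 0xF4 = 11110100 → 4-byte char #2 = F4 85 A3 BA.
Offset 8: leading byte 0xC3 = 11000011 → 2-byte char #3 = C3 B1.
Offset 10: leading byte 0xE1 = 11100001 → 3-byte char #4 = E1 84 81.
Offset 13: leading byte 0xF0 = 11110000 → 4-byte char #5 = F0 9F 99 82.
Leading byte 0xF0 = 11110000 matches 11110xxx → 4-byte sequence.
Byte 1: 0xF0 = 11110000, payload 000 (3 bits).
Byte 2: 0x9F = 10011111 (10xxxxxx ✓), payload 011111.
Byte 3: 0x99 = 10011001 (10xxxxxx ✓), payload 011001.
Byte 4: 0x82 = 10000010 (10xxxxxx ✓), payload 000010.
Concatenate: 000011111011001000010 = 0x1F642 (21 bits → U+1F642).

U+1F642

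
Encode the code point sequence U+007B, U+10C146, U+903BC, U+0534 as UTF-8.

U+007B: 1-byte form → 7B.
U+10C146: 4-byte form → F4 8C 85 86.
U+903BC: 4-byte form → F2 90 8E BC.
U+0534: 2-byte form → D4 B4.
Concatenated (11 bytes): 7B F4 8C 85 86 F2 90 8E BC D4 B4.

7B F4 8C 85 86 F2 90 8E BC D4 B4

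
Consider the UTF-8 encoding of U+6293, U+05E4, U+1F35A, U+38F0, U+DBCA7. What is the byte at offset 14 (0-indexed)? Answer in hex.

U+6293 → 3-byte form E6 8A 93 at offsets 0–2.
U+05E4 → 2-byte form D7 A4 at offsets 3–4.
U+1F35A → 4-byte form F0 9F 8D 9A at offsets 5–8.
U+38F0 → 3-byte form E3 A3 B0 at offsets 9–11.
U+DBCA7 → 4-byte form F3 9B B2 A7 at offsets 12–15.
Offset 14 falls in char 5's range; it's byte 3 of F3 9B B2 A7 = 0xB2.

0xB2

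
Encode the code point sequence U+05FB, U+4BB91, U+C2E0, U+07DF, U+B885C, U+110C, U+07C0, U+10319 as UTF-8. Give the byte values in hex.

D7 BB F1 8B AE 91 EC 8B A0 DF 9F F2 B8 A1 9C E1 84 8C DF 80 F0 90 8C 99

U+05FB: 2-byte form → D7 BB.
U+4BB91: 4-byte form → F1 8B AE 91.
U+C2E0: 3-byte form → EC 8B A0.
U+07DF: 2-byte form → DF 9F.
U+B885C: 4-byte form → F2 B8 A1 9C.
U+110C: 3-byte form → E1 84 8C.
U+07C0: 2-byte form → DF 80.
U+10319: 4-byte form → F0 90 8C 99.
Concatenated (24 bytes): D7 BB F1 8B AE 91 EC 8B A0 DF 9F F2 B8 A1 9C E1 84 8C DF 80 F0 90 8C 99.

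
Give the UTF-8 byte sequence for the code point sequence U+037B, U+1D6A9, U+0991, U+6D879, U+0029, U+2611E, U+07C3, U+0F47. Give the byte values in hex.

U+037B: 2-byte form → CD BB.
U+1D6A9: 4-byte form → F0 9D 9A A9.
U+0991: 3-byte form → E0 A6 91.
U+6D879: 4-byte form → F1 AD A1 B9.
U+0029: 1-byte form → 29.
U+2611E: 4-byte form → F0 A6 84 9E.
U+07C3: 2-byte form → DF 83.
U+0F47: 3-byte form → E0 BD 87.
Concatenated (23 bytes): CD BB F0 9D 9A A9 E0 A6 91 F1 AD A1 B9 29 F0 A6 84 9E DF 83 E0 BD 87.

CD BB F0 9D 9A A9 E0 A6 91 F1 AD A1 B9 29 F0 A6 84 9E DF 83 E0 BD 87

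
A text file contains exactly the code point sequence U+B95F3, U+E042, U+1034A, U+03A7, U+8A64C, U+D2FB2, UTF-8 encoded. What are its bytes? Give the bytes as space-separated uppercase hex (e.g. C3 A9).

F2 B9 97 B3 EE 81 82 F0 90 8D 8A CE A7 F2 8A 99 8C F3 92 BE B2

U+B95F3: 4-byte form → F2 B9 97 B3.
U+E042: 3-byte form → EE 81 82.
U+1034A: 4-byte form → F0 90 8D 8A.
U+03A7: 2-byte form → CE A7.
U+8A64C: 4-byte form → F2 8A 99 8C.
U+D2FB2: 4-byte form → F3 92 BE B2.
Concatenated (21 bytes): F2 B9 97 B3 EE 81 82 F0 90 8D 8A CE A7 F2 8A 99 8C F3 92 BE B2.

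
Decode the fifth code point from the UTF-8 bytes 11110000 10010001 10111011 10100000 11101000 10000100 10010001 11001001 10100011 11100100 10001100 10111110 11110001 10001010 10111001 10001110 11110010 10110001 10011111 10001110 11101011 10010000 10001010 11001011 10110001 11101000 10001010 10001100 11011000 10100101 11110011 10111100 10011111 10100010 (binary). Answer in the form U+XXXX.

U+4AE4E

Offset 0: leading byte 0xF0 = 11110000 → 4-byte char #1 = F0 91 BB A0.
Offset 4: leading byte 0xE8 = 11101000 → 3-byte char #2 = E8 84 91.
Offset 7: leading byte 0xC9 = 11001001 → 2-byte char #3 = C9 A3.
Offset 9: leading byte 0xE4 = 11100100 → 3-byte char #4 = E4 8C BE.
Offset 12: leading byte 0xF1 = 11110001 → 4-byte char #5 = F1 8A B9 8E.
Leading byte 0xF1 = 11110001 matches 11110xxx → 4-byte sequence.
Byte 1: 0xF1 = 11110001, payload 001 (3 bits).
Byte 2: 0x8A = 10001010 (10xxxxxx ✓), payload 001010.
Byte 3: 0xB9 = 10111001 (10xxxxxx ✓), payload 111001.
Byte 4: 0x8E = 10001110 (10xxxxxx ✓), payload 001110.
Concatenate: 001001010111001001110 = 0x4AE4E (21 bits → U+4AE4E).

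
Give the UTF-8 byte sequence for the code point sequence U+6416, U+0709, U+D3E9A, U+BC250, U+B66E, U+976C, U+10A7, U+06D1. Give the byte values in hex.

U+6416: 3-byte form → E6 90 96.
U+0709: 2-byte form → DC 89.
U+D3E9A: 4-byte form → F3 93 BA 9A.
U+BC250: 4-byte form → F2 BC 89 90.
U+B66E: 3-byte form → EB 99 AE.
U+976C: 3-byte form → E9 9D AC.
U+10A7: 3-byte form → E1 82 A7.
U+06D1: 2-byte form → DB 91.
Concatenated (24 bytes): E6 90 96 DC 89 F3 93 BA 9A F2 BC 89 90 EB 99 AE E9 9D AC E1 82 A7 DB 91.

E6 90 96 DC 89 F3 93 BA 9A F2 BC 89 90 EB 99 AE E9 9D AC E1 82 A7 DB 91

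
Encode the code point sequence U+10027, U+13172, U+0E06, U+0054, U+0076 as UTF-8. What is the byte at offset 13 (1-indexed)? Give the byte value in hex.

0x76

1-indexed offset 13 is 0-indexed offset 12.
U+10027 → 4-byte form F0 90 80 A7 at offsets 0–3.
U+13172 → 4-byte form F0 93 85 B2 at offsets 4–7.
U+0E06 → 3-byte form E0 B8 86 at offsets 8–10.
U+0054 → 1-byte form 54 at offsets 11–11.
U+0076 → 1-byte form 76 at offsets 12–12.
Offset 12 falls in char 5's range; it's byte 1 of 76 = 0x76.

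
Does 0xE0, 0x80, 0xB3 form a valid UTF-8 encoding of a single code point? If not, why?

invalid (overlong encoding)

Leading byte 0xE0 = 11100000 → 3-byte form.
Continuation bytes all match 10xxxxxx. Payload decodes to 0x33.
But 0x33 < 0x800, the minimum for a 3-byte sequence — this is an overlong encoding.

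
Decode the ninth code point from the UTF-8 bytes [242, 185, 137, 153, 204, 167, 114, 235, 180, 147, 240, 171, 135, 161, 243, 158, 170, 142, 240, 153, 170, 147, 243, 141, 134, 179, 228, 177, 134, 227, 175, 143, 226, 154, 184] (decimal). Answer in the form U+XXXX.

Offset 0: leading byte 0xF2 = 11110010 → 4-byte char #1 = F2 B9 89 99.
Offset 4: leading byte 0xCC = 11001100 → 2-byte char #2 = CC A7.
Offset 6: leading byte 0x72 = 01110010 → 1-byte char #3 = 72.
Offset 7: leading byte 0xEB = 11101011 → 3-byte char #4 = EB B4 93.
Offset 10: leading byte 0xF0 = 11110000 → 4-byte char #5 = F0 AB 87 A1.
Offset 14: leading byte 0xF3 = 11110011 → 4-byte char #6 = F3 9E AA 8E.
Offset 18: leading byte 0xF0 = 11110000 → 4-byte char #7 = F0 99 AA 93.
Offset 22: leading byte 0xF3 = 11110011 → 4-byte char #8 = F3 8D 86 B3.
Offset 26: leading byte 0xE4 = 11100100 → 3-byte char #9 = E4 B1 86.
Leading byte 0xE4 = 11100100 matches 1110xxxx → 3-byte sequence.
Byte 1: 0xE4 = 11100100, payload 0100 (4 bits).
Byte 2: 0xB1 = 10110001 (10xxxxxx ✓), payload 110001.
Byte 3: 0x86 = 10000110 (10xxxxxx ✓), payload 000110.
Concatenate: 0100110001000110 = 0x4C46 (16 bits → U+4C46).

U+4C46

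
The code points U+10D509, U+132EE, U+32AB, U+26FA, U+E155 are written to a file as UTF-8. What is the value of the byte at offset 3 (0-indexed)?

0x89

U+10D509 → 4-byte form F4 8D 94 89 at offsets 0–3.
Offset 3 falls in char 1's range; it's byte 4 of F4 8D 94 89 = 0x89.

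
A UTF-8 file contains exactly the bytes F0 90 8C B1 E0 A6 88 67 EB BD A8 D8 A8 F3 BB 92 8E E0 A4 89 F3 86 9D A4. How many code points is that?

Byte at offset 0: 0xF0 = 11110000 → 4-byte char (#1). Advance 4.
Byte at offset 4: 0xE0 = 11100000 → 3-byte char (#2). Advance 3.
Byte at offset 7: 0x67 = 01100111 → 1-byte char (#3). Advance 1.
Byte at offset 8: 0xEB = 11101011 → 3-byte char (#4). Advance 3.
Byte at offset 11: 0xD8 = 11011000 → 2-byte char (#5). Advance 2.
Byte at offset 13: 0xF3 = 11110011 → 4-byte char (#6). Advance 4.
Byte at offset 17: 0xE0 = 11100000 → 3-byte char (#7). Advance 3.
Byte at offset 20: 0xF3 = 11110011 → 4-byte char (#8). Advance 4.
Reached end at offset 24 after 8 code points.

8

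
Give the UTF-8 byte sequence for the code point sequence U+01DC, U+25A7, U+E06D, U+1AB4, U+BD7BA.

C7 9C E2 96 A7 EE 81 AD E1 AA B4 F2 BD 9E BA

U+01DC: 2-byte form → C7 9C.
U+25A7: 3-byte form → E2 96 A7.
U+E06D: 3-byte form → EE 81 AD.
U+1AB4: 3-byte form → E1 AA B4.
U+BD7BA: 4-byte form → F2 BD 9E BA.
Concatenated (15 bytes): C7 9C E2 96 A7 EE 81 AD E1 AA B4 F2 BD 9E BA.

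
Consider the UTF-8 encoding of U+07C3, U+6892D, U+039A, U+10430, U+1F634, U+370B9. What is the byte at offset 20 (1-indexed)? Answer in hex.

1-indexed offset 20 is 0-indexed offset 19.
U+07C3 → 2-byte form DF 83 at offsets 0–1.
U+6892D → 4-byte form F1 A8 A4 AD at offsets 2–5.
U+039A → 2-byte form CE 9A at offsets 6–7.
U+10430 → 4-byte form F0 90 90 B0 at offsets 8–11.
U+1F634 → 4-byte form F0 9F 98 B4 at offsets 12–15.
U+370B9 → 4-byte form F0 B7 82 B9 at offsets 16–19.
Offset 19 falls in char 6's range; it's byte 4 of F0 B7 82 B9 = 0xB9.

0xB9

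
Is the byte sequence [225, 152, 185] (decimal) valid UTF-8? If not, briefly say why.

Leading byte 0xE1 = 11100001 → 3-byte form.
Continuation bytes 0x98=10011000, 0xB9=10111001 all match 10xxxxxx.
Decoded value 0x1639 is ≥ 0x800 (shortest form) and not a surrogate.

valid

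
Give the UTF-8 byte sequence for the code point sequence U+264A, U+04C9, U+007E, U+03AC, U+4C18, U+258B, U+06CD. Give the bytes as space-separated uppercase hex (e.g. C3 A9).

U+264A: 3-byte form → E2 99 8A.
U+04C9: 2-byte form → D3 89.
U+007E: 1-byte form → 7E.
U+03AC: 2-byte form → CE AC.
U+4C18: 3-byte form → E4 B0 98.
U+258B: 3-byte form → E2 96 8B.
U+06CD: 2-byte form → DB 8D.
Concatenated (16 bytes): E2 99 8A D3 89 7E CE AC E4 B0 98 E2 96 8B DB 8D.

E2 99 8A D3 89 7E CE AC E4 B0 98 E2 96 8B DB 8D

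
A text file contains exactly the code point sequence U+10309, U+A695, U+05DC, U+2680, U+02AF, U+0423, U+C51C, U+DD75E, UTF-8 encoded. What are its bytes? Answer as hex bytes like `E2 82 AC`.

U+10309: 4-byte form → F0 90 8C 89.
U+A695: 3-byte form → EA 9A 95.
U+05DC: 2-byte form → D7 9C.
U+2680: 3-byte form → E2 9A 80.
U+02AF: 2-byte form → CA AF.
U+0423: 2-byte form → D0 A3.
U+C51C: 3-byte form → EC 94 9C.
U+DD75E: 4-byte form → F3 9D 9D 9E.
Concatenated (23 bytes): F0 90 8C 89 EA 9A 95 D7 9C E2 9A 80 CA AF D0 A3 EC 94 9C F3 9D 9D 9E.

F0 90 8C 89 EA 9A 95 D7 9C E2 9A 80 CA AF D0 A3 EC 94 9C F3 9D 9D 9E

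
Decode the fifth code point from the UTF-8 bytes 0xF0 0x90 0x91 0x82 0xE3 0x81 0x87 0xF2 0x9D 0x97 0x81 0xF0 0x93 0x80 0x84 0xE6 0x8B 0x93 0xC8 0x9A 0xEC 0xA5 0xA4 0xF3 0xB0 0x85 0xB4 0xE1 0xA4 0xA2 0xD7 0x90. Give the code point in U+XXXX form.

Offset 0: leading byte 0xF0 = 11110000 → 4-byte char #1 = F0 90 91 82.
Offset 4: leading byte 0xE3 = 11100011 → 3-byte char #2 = E3 81 87.
Offset 7: leading byte 0xF2 = 11110010 → 4-byte char #3 = F2 9D 97 81.
Offset 11: leading byte 0xF0 = 11110000 → 4-byte char #4 = F0 93 80 84.
Offset 15: leading byte 0xE6 = 11100110 → 3-byte char #5 = E6 8B 93.
Leading byte 0xE6 = 11100110 matches 1110xxxx → 3-byte sequence.
Byte 1: 0xE6 = 11100110, payload 0110 (4 bits).
Byte 2: 0x8B = 10001011 (10xxxxxx ✓), payload 001011.
Byte 3: 0x93 = 10010011 (10xxxxxx ✓), payload 010011.
Concatenate: 0110001011010011 = 0x62D3 (16 bits → U+62D3).

U+62D3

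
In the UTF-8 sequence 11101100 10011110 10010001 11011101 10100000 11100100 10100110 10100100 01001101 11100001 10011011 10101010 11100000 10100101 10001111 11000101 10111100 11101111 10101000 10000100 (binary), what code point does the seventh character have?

Offset 0: leading byte 0xEC = 11101100 → 3-byte char #1 = EC 9E 91.
Offset 3: leading byte 0xDD = 11011101 → 2-byte char #2 = DD A0.
Offset 5: leading byte 0xE4 = 11100100 → 3-byte char #3 = E4 A6 A4.
Offset 8: leading byte 0x4D = 01001101 → 1-byte char #4 = 4D.
Offset 9: leading byte 0xE1 = 11100001 → 3-byte char #5 = E1 9B AA.
Offset 12: leading byte 0xE0 = 11100000 → 3-byte char #6 = E0 A5 8F.
Offset 15: leading byte 0xC5 = 11000101 → 2-byte char #7 = C5 BC.
Leading byte 0xC5 = 11000101 matches 110xxxxx → 2-byte sequence.
Byte 1: 0xC5 = 11000101, payload 00101 (5 bits).
Byte 2: 0xBC = 10111100 (10xxxxxx ✓), payload 111100.
Concatenate: 00101111100 = 0x17C (11 bits → U+017C).

U+017C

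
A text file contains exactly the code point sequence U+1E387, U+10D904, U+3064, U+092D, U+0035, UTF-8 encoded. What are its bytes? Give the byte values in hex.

U+1E387: 4-byte form → F0 9E 8E 87.
U+10D904: 4-byte form → F4 8D A4 84.
U+3064: 3-byte form → E3 81 A4.
U+092D: 3-byte form → E0 A4 AD.
U+0035: 1-byte form → 35.
Concatenated (15 bytes): F0 9E 8E 87 F4 8D A4 84 E3 81 A4 E0 A4 AD 35.

F0 9E 8E 87 F4 8D A4 84 E3 81 A4 E0 A4 AD 35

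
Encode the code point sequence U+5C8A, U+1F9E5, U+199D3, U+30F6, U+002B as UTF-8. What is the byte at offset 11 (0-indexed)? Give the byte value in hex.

0xE3

U+5C8A → 3-byte form E5 B2 8A at offsets 0–2.
U+1F9E5 → 4-byte form F0 9F A7 A5 at offsets 3–6.
U+199D3 → 4-byte form F0 99 A7 93 at offsets 7–10.
U+30F6 → 3-byte form E3 83 B6 at offsets 11–13.
Offset 11 falls in char 4's range; it's byte 1 of E3 83 B6 = 0xE3.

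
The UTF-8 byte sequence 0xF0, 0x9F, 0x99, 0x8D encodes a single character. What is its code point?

U+1F64D

Leading byte 0xF0 = 11110000 matches 11110xxx → 4-byte sequence.
Byte 1: 0xF0 = 11110000, payload 000 (3 bits).
Byte 2: 0x9F = 10011111 (10xxxxxx ✓), payload 011111.
Byte 3: 0x99 = 10011001 (10xxxxxx ✓), payload 011001.
Byte 4: 0x8D = 10001101 (10xxxxxx ✓), payload 001101.
Concatenate: 000011111011001001101 = 0x1F64D (21 bits → U+1F64D).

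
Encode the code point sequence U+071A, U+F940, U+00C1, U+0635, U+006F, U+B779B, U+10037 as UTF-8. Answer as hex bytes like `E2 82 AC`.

DC 9A EF A5 80 C3 81 D8 B5 6F F2 B7 9E 9B F0 90 80 B7

U+071A: 2-byte form → DC 9A.
U+F940: 3-byte form → EF A5 80.
U+00C1: 2-byte form → C3 81.
U+0635: 2-byte form → D8 B5.
U+006F: 1-byte form → 6F.
U+B779B: 4-byte form → F2 B7 9E 9B.
U+10037: 4-byte form → F0 90 80 B7.
Concatenated (18 bytes): DC 9A EF A5 80 C3 81 D8 B5 6F F2 B7 9E 9B F0 90 80 B7.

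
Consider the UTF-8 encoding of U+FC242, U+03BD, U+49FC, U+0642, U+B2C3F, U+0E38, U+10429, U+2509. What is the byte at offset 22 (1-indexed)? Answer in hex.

1-indexed offset 22 is 0-indexed offset 21.
U+FC242 → 4-byte form F3 BC 89 82 at offsets 0–3.
U+03BD → 2-byte form CE BD at offsets 4–5.
U+49FC → 3-byte form E4 A7 BC at offsets 6–8.
U+0642 → 2-byte form D9 82 at offsets 9–10.
U+B2C3F → 4-byte form F2 B2 B0 BF at offsets 11–14.
U+0E38 → 3-byte form E0 B8 B8 at offsets 15–17.
U+10429 → 4-byte form F0 90 90 A9 at offsets 18–21.
Offset 21 falls in char 7's range; it's byte 4 of F0 90 90 A9 = 0xA9.

0xA9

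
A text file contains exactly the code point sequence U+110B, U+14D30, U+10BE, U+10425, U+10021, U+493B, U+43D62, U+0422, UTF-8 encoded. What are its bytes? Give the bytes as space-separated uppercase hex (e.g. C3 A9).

E1 84 8B F0 94 B4 B0 E1 82 BE F0 90 90 A5 F0 90 80 A1 E4 A4 BB F1 83 B5 A2 D0 A2

U+110B: 3-byte form → E1 84 8B.
U+14D30: 4-byte form → F0 94 B4 B0.
U+10BE: 3-byte form → E1 82 BE.
U+10425: 4-byte form → F0 90 90 A5.
U+10021: 4-byte form → F0 90 80 A1.
U+493B: 3-byte form → E4 A4 BB.
U+43D62: 4-byte form → F1 83 B5 A2.
U+0422: 2-byte form → D0 A2.
Concatenated (27 bytes): E1 84 8B F0 94 B4 B0 E1 82 BE F0 90 90 A5 F0 90 80 A1 E4 A4 BB F1 83 B5 A2 D0 A2.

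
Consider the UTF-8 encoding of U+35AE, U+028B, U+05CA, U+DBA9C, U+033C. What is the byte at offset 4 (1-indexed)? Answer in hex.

1-indexed offset 4 is 0-indexed offset 3.
U+35AE → 3-byte form E3 96 AE at offsets 0–2.
U+028B → 2-byte form CA 8B at offsets 3–4.
Offset 3 falls in char 2's range; it's byte 1 of CA 8B = 0xCA.

0xCA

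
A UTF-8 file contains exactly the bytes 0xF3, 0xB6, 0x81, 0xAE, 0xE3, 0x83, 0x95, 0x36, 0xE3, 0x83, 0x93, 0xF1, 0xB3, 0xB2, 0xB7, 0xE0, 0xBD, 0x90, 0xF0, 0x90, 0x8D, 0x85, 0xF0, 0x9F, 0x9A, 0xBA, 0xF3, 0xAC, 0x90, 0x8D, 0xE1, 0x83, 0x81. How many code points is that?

Byte at offset 0: 0xF3 = 11110011 → 4-byte char (#1). Advance 4.
Byte at offset 4: 0xE3 = 11100011 → 3-byte char (#2). Advance 3.
Byte at offset 7: 0x36 = 00110110 → 1-byte char (#3). Advance 1.
Byte at offset 8: 0xE3 = 11100011 → 3-byte char (#4). Advance 3.
Byte at offset 11: 0xF1 = 11110001 → 4-byte char (#5). Advance 4.
Byte at offset 15: 0xE0 = 11100000 → 3-byte char (#6). Advance 3.
Byte at offset 18: 0xF0 = 11110000 → 4-byte char (#7). Advance 4.
Byte at offset 22: 0xF0 = 11110000 → 4-byte char (#8). Advance 4.
Byte at offset 26: 0xF3 = 11110011 → 4-byte char (#9). Advance 4.
Byte at offset 30: 0xE1 = 11100001 → 3-byte char (#10). Advance 3.
Reached end at offset 33 after 10 code points.

10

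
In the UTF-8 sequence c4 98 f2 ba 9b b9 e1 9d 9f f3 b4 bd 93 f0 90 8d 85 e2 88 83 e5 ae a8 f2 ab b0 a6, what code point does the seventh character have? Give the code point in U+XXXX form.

U+5BA8

Offset 0: leading byte 0xC4 = 11000100 → 2-byte char #1 = C4 98.
Offset 2: leading byte 0xF2 = 11110010 → 4-byte char #2 = F2 BA 9B B9.
Offset 6: leading byte 0xE1 = 11100001 → 3-byte char #3 = E1 9D 9F.
Offset 9: leading byte 0xF3 = 11110011 → 4-byte char #4 = F3 B4 BD 93.
Offset 13: leading byte 0xF0 = 11110000 → 4-byte char #5 = F0 90 8D 85.
Offset 17: leading byte 0xE2 = 11100010 → 3-byte char #6 = E2 88 83.
Offset 20: leading byte 0xE5 = 11100101 → 3-byte char #7 = E5 AE A8.
Leading byte 0xE5 = 11100101 matches 1110xxxx → 3-byte sequence.
Byte 1: 0xE5 = 11100101, payload 0101 (4 bits).
Byte 2: 0xAE = 10101110 (10xxxxxx ✓), payload 101110.
Byte 3: 0xA8 = 10101000 (10xxxxxx ✓), payload 101000.
Concatenate: 0101101110101000 = 0x5BA8 (16 bits → U+5BA8).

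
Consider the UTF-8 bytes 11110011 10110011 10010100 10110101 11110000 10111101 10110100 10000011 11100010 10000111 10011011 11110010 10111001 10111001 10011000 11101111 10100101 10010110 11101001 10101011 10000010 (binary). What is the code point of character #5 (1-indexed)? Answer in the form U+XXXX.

Offset 0: leading byte 0xF3 = 11110011 → 4-byte char #1 = F3 B3 94 B5.
Offset 4: leading byte 0xF0 = 11110000 → 4-byte char #2 = F0 BD B4 83.
Offset 8: leading byte 0xE2 = 11100010 → 3-byte char #3 = E2 87 9B.
Offset 11: leading byte 0xF2 = 11110010 → 4-byte char #4 = F2 B9 B9 98.
Offset 15: leading byte 0xEF = 11101111 → 3-byte char #5 = EF A5 96.
Leading byte 0xEF = 11101111 matches 1110xxxx → 3-byte sequence.
Byte 1: 0xEF = 11101111, payload 1111 (4 bits).
Byte 2: 0xA5 = 10100101 (10xxxxxx ✓), payload 100101.
Byte 3: 0x96 = 10010110 (10xxxxxx ✓), payload 010110.
Concatenate: 1111100101010110 = 0xF956 (16 bits → U+F956).

U+F956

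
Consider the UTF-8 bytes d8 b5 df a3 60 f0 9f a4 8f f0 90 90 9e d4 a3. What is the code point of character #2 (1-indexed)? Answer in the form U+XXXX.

Offset 0: leading byte 0xD8 = 11011000 → 2-byte char #1 = D8 B5.
Offset 2: leading byte 0xDF = 11011111 → 2-byte char #2 = DF A3.
Leading byte 0xDF = 11011111 matches 110xxxxx → 2-byte sequence.
Byte 1: 0xDF = 11011111, payload 11111 (5 bits).
Byte 2: 0xA3 = 10100011 (10xxxxxx ✓), payload 100011.
Concatenate: 11111100011 = 0x7E3 (11 bits → U+07E3).

U+07E3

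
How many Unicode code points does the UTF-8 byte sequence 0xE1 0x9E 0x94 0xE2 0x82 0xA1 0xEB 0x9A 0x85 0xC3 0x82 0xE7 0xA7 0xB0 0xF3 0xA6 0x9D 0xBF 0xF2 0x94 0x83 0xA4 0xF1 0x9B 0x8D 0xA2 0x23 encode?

Byte at offset 0: 0xE1 = 11100001 → 3-byte char (#1). Advance 3.
Byte at offset 3: 0xE2 = 11100010 → 3-byte char (#2). Advance 3.
Byte at offset 6: 0xEB = 11101011 → 3-byte char (#3). Advance 3.
Byte at offset 9: 0xC3 = 11000011 → 2-byte char (#4). Advance 2.
Byte at offset 11: 0xE7 = 11100111 → 3-byte char (#5). Advance 3.
Byte at offset 14: 0xF3 = 11110011 → 4-byte char (#6). Advance 4.
Byte at offset 18: 0xF2 = 11110010 → 4-byte char (#7). Advance 4.
Byte at offset 22: 0xF1 = 11110001 → 4-byte char (#8). Advance 4.
Byte at offset 26: 0x23 = 00100011 → 1-byte char (#9). Advance 1.
Reached end at offset 27 after 9 code points.

9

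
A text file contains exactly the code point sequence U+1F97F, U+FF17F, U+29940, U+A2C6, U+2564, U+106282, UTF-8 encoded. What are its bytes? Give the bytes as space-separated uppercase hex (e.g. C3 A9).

F0 9F A5 BF F3 BF 85 BF F0 A9 A5 80 EA 8B 86 E2 95 A4 F4 86 8A 82

U+1F97F: 4-byte form → F0 9F A5 BF.
U+FF17F: 4-byte form → F3 BF 85 BF.
U+29940: 4-byte form → F0 A9 A5 80.
U+A2C6: 3-byte form → EA 8B 86.
U+2564: 3-byte form → E2 95 A4.
U+106282: 4-byte form → F4 86 8A 82.
Concatenated (22 bytes): F0 9F A5 BF F3 BF 85 BF F0 A9 A5 80 EA 8B 86 E2 95 A4 F4 86 8A 82.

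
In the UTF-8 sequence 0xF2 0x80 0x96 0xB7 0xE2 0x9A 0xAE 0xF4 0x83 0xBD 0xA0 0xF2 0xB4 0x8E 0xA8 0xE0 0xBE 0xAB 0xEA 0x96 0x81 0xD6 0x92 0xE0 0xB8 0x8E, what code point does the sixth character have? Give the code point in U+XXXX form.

U+A581

Offset 0: leading byte 0xF2 = 11110010 → 4-byte char #1 = F2 80 96 B7.
Offset 4: leading byte 0xE2 = 11100010 → 3-byte char #2 = E2 9A AE.
Offset 7: leading byte 0xF4 = 11110100 → 4-byte char #3 = F4 83 BD A0.
Offset 11: leading byte 0xF2 = 11110010 → 4-byte char #4 = F2 B4 8E A8.
Offset 15: leading byte 0xE0 = 11100000 → 3-byte char #5 = E0 BE AB.
Offset 18: leading byte 0xEA = 11101010 → 3-byte char #6 = EA 96 81.
Leading byte 0xEA = 11101010 matches 1110xxxx → 3-byte sequence.
Byte 1: 0xEA = 11101010, payload 1010 (4 bits).
Byte 2: 0x96 = 10010110 (10xxxxxx ✓), payload 010110.
Byte 3: 0x81 = 10000001 (10xxxxxx ✓), payload 000001.
Concatenate: 1010010110000001 = 0xA581 (16 bits → U+A581).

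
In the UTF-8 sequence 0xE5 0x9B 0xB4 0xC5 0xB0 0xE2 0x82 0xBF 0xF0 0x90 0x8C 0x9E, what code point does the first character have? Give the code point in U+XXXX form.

Offset 0: leading byte 0xE5 = 11100101 → 3-byte char #1 = E5 9B B4.
Leading byte 0xE5 = 11100101 matches 1110xxxx → 3-byte sequence.
Byte 1: 0xE5 = 11100101, payload 0101 (4 bits).
Byte 2: 0x9B = 10011011 (10xxxxxx ✓), payload 011011.
Byte 3: 0xB4 = 10110100 (10xxxxxx ✓), payload 110100.
Concatenate: 0101011011110100 = 0x56F4 (16 bits → U+56F4).

U+56F4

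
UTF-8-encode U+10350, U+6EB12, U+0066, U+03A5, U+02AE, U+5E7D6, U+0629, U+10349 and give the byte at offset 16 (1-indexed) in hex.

1-indexed offset 16 is 0-indexed offset 15.
U+10350 → 4-byte form F0 90 8D 90 at offsets 0–3.
U+6EB12 → 4-byte form F1 AE AC 92 at offsets 4–7.
U+0066 → 1-byte form 66 at offsets 8–8.
U+03A5 → 2-byte form CE A5 at offsets 9–10.
U+02AE → 2-byte form CA AE at offsets 11–12.
U+5E7D6 → 4-byte form F1 9E 9F 96 at offsets 13–16.
Offset 15 falls in char 6's range; it's byte 3 of F1 9E 9F 96 = 0x9F.

0x9F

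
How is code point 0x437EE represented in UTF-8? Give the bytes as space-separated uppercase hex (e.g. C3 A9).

U+437EE = 0x437EE = 276462 decimal. In range U+10000–U+10FFFF → 4-byte form: 11110xxx 10xxxxxx 10xxxxxx 10xxxxxx.
Binary (21 bits): 001000011011111101110.
Split 3+6+6+6: 001 | 000011 | 011111 | 101110.
Byte 1: 11110001 = 0xF1.
Byte 2: 10000011 = 0x83.
Byte 3: 10011111 = 0x9F.
Byte 4: 10101110 = 0xAE.

F1 83 9F AE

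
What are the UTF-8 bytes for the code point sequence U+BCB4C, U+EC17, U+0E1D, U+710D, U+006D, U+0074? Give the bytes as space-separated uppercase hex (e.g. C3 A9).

U+BCB4C: 4-byte form → F2 BC AD 8C.
U+EC17: 3-byte form → EE B0 97.
U+0E1D: 3-byte form → E0 B8 9D.
U+710D: 3-byte form → E7 84 8D.
U+006D: 1-byte form → 6D.
U+0074: 1-byte form → 74.
Concatenated (15 bytes): F2 BC AD 8C EE B0 97 E0 B8 9D E7 84 8D 6D 74.

F2 BC AD 8C EE B0 97 E0 B8 9D E7 84 8D 6D 74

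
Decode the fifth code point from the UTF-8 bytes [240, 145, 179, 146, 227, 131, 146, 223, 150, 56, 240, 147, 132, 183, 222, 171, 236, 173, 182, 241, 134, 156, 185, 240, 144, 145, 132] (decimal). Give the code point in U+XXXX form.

Offset 0: leading byte 0xF0 = 11110000 → 4-byte char #1 = F0 91 B3 92.
Offset 4: leading byte 0xE3 = 11100011 → 3-byte char #2 = E3 83 92.
Offset 7: leading byte 0xDF = 11011111 → 2-byte char #3 = DF 96.
Offset 9: leading byte 0x38 = 00111000 → 1-byte char #4 = 38.
Offset 10: leading byte 0xF0 = 11110000 → 4-byte char #5 = F0 93 84 B7.
Leading byte 0xF0 = 11110000 matches 11110xxx → 4-byte sequence.
Byte 1: 0xF0 = 11110000, payload 000 (3 bits).
Byte 2: 0x93 = 10010011 (10xxxxxx ✓), payload 010011.
Byte 3: 0x84 = 10000100 (10xxxxxx ✓), payload 000100.
Byte 4: 0xB7 = 10110111 (10xxxxxx ✓), payload 110111.
Concatenate: 000010011000100110111 = 0x13137 (21 bits → U+13137).

U+13137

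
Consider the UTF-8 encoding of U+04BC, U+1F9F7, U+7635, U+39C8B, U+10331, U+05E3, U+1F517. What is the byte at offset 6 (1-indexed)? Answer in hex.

0xB7

1-indexed offset 6 is 0-indexed offset 5.
U+04BC → 2-byte form D2 BC at offsets 0–1.
U+1F9F7 → 4-byte form F0 9F A7 B7 at offsets 2–5.
Offset 5 falls in char 2's range; it's byte 4 of F0 9F A7 B7 = 0xB7.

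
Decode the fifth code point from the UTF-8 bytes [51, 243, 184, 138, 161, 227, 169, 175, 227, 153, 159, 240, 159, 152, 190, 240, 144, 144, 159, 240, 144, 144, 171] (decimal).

Offset 0: leading byte 0x33 = 00110011 → 1-byte char #1 = 33.
Offset 1: leading byte 0xF3 = 11110011 → 4-byte char #2 = F3 B8 8A A1.
Offset 5: leading byte 0xE3 = 11100011 → 3-byte char #3 = E3 A9 AF.
Offset 8: leading byte 0xE3 = 11100011 → 3-byte char #4 = E3 99 9F.
Offset 11: leading byte 0xF0 = 11110000 → 4-byte char #5 = F0 9F 98 BE.
Leading byte 0xF0 = 11110000 matches 11110xxx → 4-byte sequence.
Byte 1: 0xF0 = 11110000, payload 000 (3 bits).
Byte 2: 0x9F = 10011111 (10xxxxxx ✓), payload 011111.
Byte 3: 0x98 = 10011000 (10xxxxxx ✓), payload 011000.
Byte 4: 0xBE = 10111110 (10xxxxxx ✓), payload 111110.
Concatenate: 000011111011000111110 = 0x1F63E (21 bits → U+1F63E).

U+1F63E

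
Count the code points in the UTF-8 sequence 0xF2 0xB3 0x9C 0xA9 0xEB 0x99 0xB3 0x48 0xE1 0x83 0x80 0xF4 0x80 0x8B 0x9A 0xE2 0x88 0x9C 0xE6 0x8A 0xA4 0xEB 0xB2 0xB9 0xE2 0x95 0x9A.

Byte at offset 0: 0xF2 = 11110010 → 4-byte char (#1). Advance 4.
Byte at offset 4: 0xEB = 11101011 → 3-byte char (#2). Advance 3.
Byte at offset 7: 0x48 = 01001000 → 1-byte char (#3). Advance 1.
Byte at offset 8: 0xE1 = 11100001 → 3-byte char (#4). Advance 3.
Byte at offset 11: 0xF4 = 11110100 → 4-byte char (#5). Advance 4.
Byte at offset 15: 0xE2 = 11100010 → 3-byte char (#6). Advance 3.
Byte at offset 18: 0xE6 = 11100110 → 3-byte char (#7). Advance 3.
Byte at offset 21: 0xEB = 11101011 → 3-byte char (#8). Advance 3.
Byte at offset 24: 0xE2 = 11100010 → 3-byte char (#9). Advance 3.
Reached end at offset 27 after 9 code points.

9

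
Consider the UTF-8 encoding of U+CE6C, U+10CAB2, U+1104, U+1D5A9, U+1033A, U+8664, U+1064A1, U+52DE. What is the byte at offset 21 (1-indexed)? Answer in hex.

1-indexed offset 21 is 0-indexed offset 20.
U+CE6C → 3-byte form EC B9 AC at offsets 0–2.
U+10CAB2 → 4-byte form F4 8C AA B2 at offsets 3–6.
U+1104 → 3-byte form E1 84 84 at offsets 7–9.
U+1D5A9 → 4-byte form F0 9D 96 A9 at offsets 10–13.
U+1033A → 4-byte form F0 90 8C BA at offsets 14–17.
U+8664 → 3-byte form E8 99 A4 at offsets 18–20.
Offset 20 falls in char 6's range; it's byte 3 of E8 99 A4 = 0xA4.

0xA4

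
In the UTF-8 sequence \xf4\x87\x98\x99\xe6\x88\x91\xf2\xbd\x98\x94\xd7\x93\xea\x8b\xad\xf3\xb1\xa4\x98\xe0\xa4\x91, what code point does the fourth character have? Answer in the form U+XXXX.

Offset 0: leading byte 0xF4 = 11110100 → 4-byte char #1 = F4 87 98 99.
Offset 4: leading byte 0xE6 = 11100110 → 3-byte char #2 = E6 88 91.
Offset 7: leading byte 0xF2 = 11110010 → 4-byte char #3 = F2 BD 98 94.
Offset 11: leading byte 0xD7 = 11010111 → 2-byte char #4 = D7 93.
Leading byte 0xD7 = 11010111 matches 110xxxxx → 2-byte sequence.
Byte 1: 0xD7 = 11010111, payload 10111 (5 bits).
Byte 2: 0x93 = 10010011 (10xxxxxx ✓), payload 010011.
Concatenate: 10111010011 = 0x5D3 (11 bits → U+05D3).

U+05D3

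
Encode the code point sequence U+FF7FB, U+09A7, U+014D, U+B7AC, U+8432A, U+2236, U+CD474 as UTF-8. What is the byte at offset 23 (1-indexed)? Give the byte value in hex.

0xB4

1-indexed offset 23 is 0-indexed offset 22.
U+FF7FB → 4-byte form F3 BF 9F BB at offsets 0–3.
U+09A7 → 3-byte form E0 A6 A7 at offsets 4–6.
U+014D → 2-byte form C5 8D at offsets 7–8.
U+B7AC → 3-byte form EB 9E AC at offsets 9–11.
U+8432A → 4-byte form F2 84 8C AA at offsets 12–15.
U+2236 → 3-byte form E2 88 B6 at offsets 16–18.
U+CD474 → 4-byte form F3 8D 91 B4 at offsets 19–22.
Offset 22 falls in char 7's range; it's byte 4 of F3 8D 91 B4 = 0xB4.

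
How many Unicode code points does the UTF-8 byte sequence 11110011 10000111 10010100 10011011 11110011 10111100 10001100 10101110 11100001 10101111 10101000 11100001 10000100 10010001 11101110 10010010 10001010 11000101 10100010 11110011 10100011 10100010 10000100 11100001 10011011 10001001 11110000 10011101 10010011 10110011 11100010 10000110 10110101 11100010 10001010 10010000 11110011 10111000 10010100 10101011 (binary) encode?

12

Byte at offset 0: 0xF3 = 11110011 → 4-byte char (#1). Advance 4.
Byte at offset 4: 0xF3 = 11110011 → 4-byte char (#2). Advance 4.
Byte at offset 8: 0xE1 = 11100001 → 3-byte char (#3). Advance 3.
Byte at offset 11: 0xE1 = 11100001 → 3-byte char (#4). Advance 3.
Byte at offset 14: 0xEE = 11101110 → 3-byte char (#5). Advance 3.
Byte at offset 17: 0xC5 = 11000101 → 2-byte char (#6). Advance 2.
Byte at offset 19: 0xF3 = 11110011 → 4-byte char (#7). Advance 4.
Byte at offset 23: 0xE1 = 11100001 → 3-byte char (#8). Advance 3.
Byte at offset 26: 0xF0 = 11110000 → 4-byte char (#9). Advance 4.
Byte at offset 30: 0xE2 = 11100010 → 3-byte char (#10). Advance 3.
Byte at offset 33: 0xE2 = 11100010 → 3-byte char (#11). Advance 3.
Byte at offset 36: 0xF3 = 11110011 → 4-byte char (#12). Advance 4.
Reached end at offset 40 after 12 code points.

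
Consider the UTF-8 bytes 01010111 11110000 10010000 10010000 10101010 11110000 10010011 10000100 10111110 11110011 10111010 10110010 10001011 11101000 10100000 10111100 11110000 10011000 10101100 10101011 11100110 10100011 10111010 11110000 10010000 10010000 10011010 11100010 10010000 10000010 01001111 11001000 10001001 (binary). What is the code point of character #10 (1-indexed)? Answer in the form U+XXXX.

U+004F

Offset 0: leading byte 0x57 = 01010111 → 1-byte char #1 = 57.
Offset 1: leading byte 0xF0 = 11110000 → 4-byte char #2 = F0 90 90 AA.
Offset 5: leading byte 0xF0 = 11110000 → 4-byte char #3 = F0 93 84 BE.
Offset 9: leading byte 0xF3 = 11110011 → 4-byte char #4 = F3 BA B2 8B.
Offset 13: leading byte 0xE8 = 11101000 → 3-byte char #5 = E8 A0 BC.
Offset 16: leading byte 0xF0 = 11110000 → 4-byte char #6 = F0 98 AC AB.
Offset 20: leading byte 0xE6 = 11100110 → 3-byte char #7 = E6 A3 BA.
Offset 23: leading byte 0xF0 = 11110000 → 4-byte char #8 = F0 90 90 9A.
Offset 27: leading byte 0xE2 = 11100010 → 3-byte char #9 = E2 90 82.
Offset 30: leading byte 0x4F = 01001111 → 1-byte char #10 = 4F.
Leading byte 0x4F = 01001111 matches 0xxxxxxx → 1-byte sequence.
Byte 1: 0x4F = 01001111, payload 1001111 (7 bits).
Concatenate: 1001111 = 0x4F (7 bits → U+004F).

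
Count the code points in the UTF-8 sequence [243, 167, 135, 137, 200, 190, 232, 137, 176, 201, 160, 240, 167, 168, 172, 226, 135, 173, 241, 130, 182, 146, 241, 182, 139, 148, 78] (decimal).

9

Byte at offset 0: 0xF3 = 11110011 → 4-byte char (#1). Advance 4.
Byte at offset 4: 0xC8 = 11001000 → 2-byte char (#2). Advance 2.
Byte at offset 6: 0xE8 = 11101000 → 3-byte char (#3). Advance 3.
Byte at offset 9: 0xC9 = 11001001 → 2-byte char (#4). Advance 2.
Byte at offset 11: 0xF0 = 11110000 → 4-byte char (#5). Advance 4.
Byte at offset 15: 0xE2 = 11100010 → 3-byte char (#6). Advance 3.
Byte at offset 18: 0xF1 = 11110001 → 4-byte char (#7). Advance 4.
Byte at offset 22: 0xF1 = 11110001 → 4-byte char (#8). Advance 4.
Byte at offset 26: 0x4E = 01001110 → 1-byte char (#9). Advance 1.
Reached end at offset 27 after 9 code points.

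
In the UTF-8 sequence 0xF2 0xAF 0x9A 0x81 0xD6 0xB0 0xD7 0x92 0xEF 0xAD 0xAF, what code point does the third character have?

U+05D2

Offset 0: leading byte 0xF2 = 11110010 → 4-byte char #1 = F2 AF 9A 81.
Offset 4: leading byte 0xD6 = 11010110 → 2-byte char #2 = D6 B0.
Offset 6: leading byte 0xD7 = 11010111 → 2-byte char #3 = D7 92.
Leading byte 0xD7 = 11010111 matches 110xxxxx → 2-byte sequence.
Byte 1: 0xD7 = 11010111, payload 10111 (5 bits).
Byte 2: 0x92 = 10010010 (10xxxxxx ✓), payload 010010.
Concatenate: 10111010010 = 0x5D2 (11 bits → U+05D2).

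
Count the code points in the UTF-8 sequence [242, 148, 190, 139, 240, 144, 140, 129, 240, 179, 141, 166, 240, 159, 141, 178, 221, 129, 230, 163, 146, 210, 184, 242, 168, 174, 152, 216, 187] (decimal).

Byte at offset 0: 0xF2 = 11110010 → 4-byte char (#1). Advance 4.
Byte at offset 4: 0xF0 = 11110000 → 4-byte char (#2). Advance 4.
Byte at offset 8: 0xF0 = 11110000 → 4-byte char (#3). Advance 4.
Byte at offset 12: 0xF0 = 11110000 → 4-byte char (#4). Advance 4.
Byte at offset 16: 0xDD = 11011101 → 2-byte char (#5). Advance 2.
Byte at offset 18: 0xE6 = 11100110 → 3-byte char (#6). Advance 3.
Byte at offset 21: 0xD2 = 11010010 → 2-byte char (#7). Advance 2.
Byte at offset 23: 0xF2 = 11110010 → 4-byte char (#8). Advance 4.
Byte at offset 27: 0xD8 = 11011000 → 2-byte char (#9). Advance 2.
Reached end at offset 29 after 9 code points.

9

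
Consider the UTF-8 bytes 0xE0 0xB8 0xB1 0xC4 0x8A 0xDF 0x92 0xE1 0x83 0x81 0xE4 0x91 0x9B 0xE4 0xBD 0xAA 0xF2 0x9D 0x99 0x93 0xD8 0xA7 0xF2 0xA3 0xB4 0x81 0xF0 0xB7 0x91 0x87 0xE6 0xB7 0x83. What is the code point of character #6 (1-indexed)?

Offset 0: leading byte 0xE0 = 11100000 → 3-byte char #1 = E0 B8 B1.
Offset 3: leading byte 0xC4 = 11000100 → 2-byte char #2 = C4 8A.
Offset 5: leading byte 0xDF = 11011111 → 2-byte char #3 = DF 92.
Offset 7: leading byte 0xE1 = 11100001 → 3-byte char #4 = E1 83 81.
Offset 10: leading byte 0xE4 = 11100100 → 3-byte char #5 = E4 91 9B.
Offset 13: leading byte 0xE4 = 11100100 → 3-byte char #6 = E4 BD AA.
Leading byte 0xE4 = 11100100 matches 1110xxxx → 3-byte sequence.
Byte 1: 0xE4 = 11100100, payload 0100 (4 bits).
Byte 2: 0xBD = 10111101 (10xxxxxx ✓), payload 111101.
Byte 3: 0xAA = 10101010 (10xxxxxx ✓), payload 101010.
Concatenate: 0100111101101010 = 0x4F6A (16 bits → U+4F6A).

U+4F6A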